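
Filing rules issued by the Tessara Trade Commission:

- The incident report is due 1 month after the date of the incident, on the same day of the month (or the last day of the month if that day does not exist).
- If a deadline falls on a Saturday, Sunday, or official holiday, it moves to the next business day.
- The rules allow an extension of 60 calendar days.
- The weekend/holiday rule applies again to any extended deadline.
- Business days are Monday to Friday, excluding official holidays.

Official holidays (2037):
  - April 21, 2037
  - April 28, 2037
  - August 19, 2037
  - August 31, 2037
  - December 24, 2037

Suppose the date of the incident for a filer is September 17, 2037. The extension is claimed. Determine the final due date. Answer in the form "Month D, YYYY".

December 18, 2037

1 month from September 17, 2037 is October 17, 2037.
October 17, 2037 is a Saturday, so it moves to the next business day, October 19, 2037 (Monday).
Add the 60 calendar-day extension to October 19, 2037: December 18, 2037.
December 18, 2037 (Friday) is already a business day.
Deadline: December 18, 2037.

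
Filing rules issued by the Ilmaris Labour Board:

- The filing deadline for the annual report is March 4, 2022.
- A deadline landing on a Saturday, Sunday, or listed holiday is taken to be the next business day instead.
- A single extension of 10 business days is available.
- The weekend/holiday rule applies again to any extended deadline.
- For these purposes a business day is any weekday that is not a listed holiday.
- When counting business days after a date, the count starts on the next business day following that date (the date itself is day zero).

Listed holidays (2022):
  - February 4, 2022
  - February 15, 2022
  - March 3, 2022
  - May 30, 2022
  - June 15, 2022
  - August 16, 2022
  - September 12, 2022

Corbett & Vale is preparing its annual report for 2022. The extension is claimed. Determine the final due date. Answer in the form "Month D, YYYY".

The statutory due date is March 4, 2022.
March 4, 2022 is a Friday and not a listed holiday, so it stands.
The 10-business-day extension runs from March 4, 2022 to March 18, 2022.
March 18, 2022 falls on a Friday, which is a business day, so no adjustment is needed.
Deadline: March 18, 2022.

March 18, 2022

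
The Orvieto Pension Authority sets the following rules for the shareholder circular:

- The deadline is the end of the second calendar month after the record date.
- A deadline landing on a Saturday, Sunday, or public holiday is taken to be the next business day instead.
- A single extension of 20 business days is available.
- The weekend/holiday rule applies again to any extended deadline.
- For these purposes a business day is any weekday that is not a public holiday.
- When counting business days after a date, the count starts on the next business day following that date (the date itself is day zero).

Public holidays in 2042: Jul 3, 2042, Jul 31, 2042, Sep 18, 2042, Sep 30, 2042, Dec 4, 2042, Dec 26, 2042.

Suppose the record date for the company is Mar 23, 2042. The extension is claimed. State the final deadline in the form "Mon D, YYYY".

Jun 30, 2042

The second month after Mar 23, 2042 is May 2042, whose last day is May 31, 2042.
May 31, 2042 falls on a Saturday. Rolling to the next business day gives Jun 2, 2042, a Monday.
Counting 20 further business days from Jun 2, 2042 reaches Jun 30, 2042.
Jun 30, 2042 is a Monday and not a listed holiday, so it stands.
The final due date is Jun 30, 2042.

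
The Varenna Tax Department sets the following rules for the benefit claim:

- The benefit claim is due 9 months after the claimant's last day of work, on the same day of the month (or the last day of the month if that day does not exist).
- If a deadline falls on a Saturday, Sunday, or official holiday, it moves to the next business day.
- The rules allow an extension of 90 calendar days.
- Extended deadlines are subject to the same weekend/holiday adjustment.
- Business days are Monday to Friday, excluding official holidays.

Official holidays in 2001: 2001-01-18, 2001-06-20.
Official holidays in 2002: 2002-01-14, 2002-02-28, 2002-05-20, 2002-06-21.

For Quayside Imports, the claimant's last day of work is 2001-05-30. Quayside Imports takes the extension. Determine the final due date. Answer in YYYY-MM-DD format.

Moving 9 months forward from 2001-05-30 on the corresponding day gives 2002-02-28 (day 30 does not exist in February, so the month's last day is used).
2002-02-28 falls on a listed holiday. Rolling to the next business day gives 2002-03-01, a Friday.
With the 90-day extension, 2002-03-01 becomes 2002-05-30.
2002-05-30 falls on a Thursday, which is a business day, so no adjustment is needed.
Final deadline: 2002-05-30.

2002-05-30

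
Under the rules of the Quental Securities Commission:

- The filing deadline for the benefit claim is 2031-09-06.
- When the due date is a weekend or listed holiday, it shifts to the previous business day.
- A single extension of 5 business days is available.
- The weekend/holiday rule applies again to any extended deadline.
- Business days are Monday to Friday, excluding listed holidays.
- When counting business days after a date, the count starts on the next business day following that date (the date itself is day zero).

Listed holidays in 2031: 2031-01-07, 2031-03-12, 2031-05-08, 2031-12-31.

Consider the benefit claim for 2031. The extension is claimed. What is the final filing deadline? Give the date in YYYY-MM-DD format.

2031-09-12

Start from the fixed due date, 2031-09-06.
2031-09-06 falls on a Saturday. Rolling to the preceding business day gives 2031-09-05, a Friday.
Applying the 5-business-day extension: 5 business days after 2031-09-05 is 2031-09-12.
2031-09-12 is a Friday and not a listed holiday, so it stands.
So the filing is due 2031-09-12.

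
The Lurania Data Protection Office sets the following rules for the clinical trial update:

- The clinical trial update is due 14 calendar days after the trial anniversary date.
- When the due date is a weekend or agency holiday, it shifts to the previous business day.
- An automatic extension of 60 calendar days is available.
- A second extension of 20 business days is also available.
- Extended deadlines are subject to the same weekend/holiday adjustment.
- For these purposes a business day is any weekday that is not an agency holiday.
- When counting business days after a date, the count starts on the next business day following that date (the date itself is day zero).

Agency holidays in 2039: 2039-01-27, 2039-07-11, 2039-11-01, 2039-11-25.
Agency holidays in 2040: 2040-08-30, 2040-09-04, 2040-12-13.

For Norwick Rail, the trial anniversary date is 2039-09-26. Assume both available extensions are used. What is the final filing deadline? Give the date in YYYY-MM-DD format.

Trigger date 2039-09-26 + 14 calendar days = 2039-10-10.
2039-10-10 (Monday) is already a business day.
The 60-calendar-day extension moves the deadline from 2039-10-10 to 2039-12-09.
2039-12-09 falls on a Friday, which is a business day, so no adjustment is needed.
Applying the 20-business-day extension: 20 business days after 2039-12-09 is 2040-01-06.
Since 2040-01-06 is a Friday and not a holiday, the date is unchanged.
Deadline: 2040-01-06.

2040-01-06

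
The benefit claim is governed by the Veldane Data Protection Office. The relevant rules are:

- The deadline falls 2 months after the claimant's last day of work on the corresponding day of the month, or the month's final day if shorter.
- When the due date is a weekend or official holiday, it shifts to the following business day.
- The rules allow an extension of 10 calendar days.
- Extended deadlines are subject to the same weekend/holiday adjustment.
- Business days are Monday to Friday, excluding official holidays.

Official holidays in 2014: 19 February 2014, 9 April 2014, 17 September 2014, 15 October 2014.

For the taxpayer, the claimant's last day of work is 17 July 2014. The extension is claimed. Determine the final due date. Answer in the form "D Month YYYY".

2 months from 17 July 2014 is 17 September 2014.
17 September 2014 is a listed holiday, so it moves to the next business day, 18 September 2014 (Thursday).
Add the 10 calendar-day extension to 18 September 2014: 28 September 2014.
28 September 2014 is a Sunday, so it moves to the next business day, 29 September 2014 (Monday).
Deadline: 29 September 2014.

29 September 2014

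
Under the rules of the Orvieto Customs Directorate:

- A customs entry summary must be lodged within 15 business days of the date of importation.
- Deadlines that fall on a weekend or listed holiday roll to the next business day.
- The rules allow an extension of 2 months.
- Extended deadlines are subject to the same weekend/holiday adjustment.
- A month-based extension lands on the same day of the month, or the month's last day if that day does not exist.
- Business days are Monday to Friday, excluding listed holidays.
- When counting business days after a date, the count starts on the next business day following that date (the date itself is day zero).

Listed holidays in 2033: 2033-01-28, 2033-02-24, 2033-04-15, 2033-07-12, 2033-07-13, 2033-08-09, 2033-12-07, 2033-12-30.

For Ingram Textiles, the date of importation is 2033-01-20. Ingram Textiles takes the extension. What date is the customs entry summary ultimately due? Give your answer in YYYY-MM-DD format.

15 business days after 2033-01-20, excluding weekends and holidays, is 2033-02-11.
2033-02-11 (Friday) is already a business day.
Add 2 months to 2033-02-11: 2033-04-11.
2033-04-11 is a Monday and not a listed holiday, so it stands.
Final deadline: 2033-04-11.

2033-04-11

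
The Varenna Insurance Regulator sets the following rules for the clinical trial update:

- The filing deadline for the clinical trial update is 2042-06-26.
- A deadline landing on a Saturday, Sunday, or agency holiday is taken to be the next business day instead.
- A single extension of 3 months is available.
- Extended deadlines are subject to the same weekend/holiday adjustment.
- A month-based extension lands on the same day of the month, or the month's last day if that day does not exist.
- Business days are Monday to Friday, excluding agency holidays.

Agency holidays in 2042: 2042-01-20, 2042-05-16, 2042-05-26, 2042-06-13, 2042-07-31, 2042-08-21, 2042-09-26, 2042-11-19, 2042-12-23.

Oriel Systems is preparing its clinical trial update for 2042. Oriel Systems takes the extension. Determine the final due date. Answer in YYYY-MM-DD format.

2042-09-29

Start from the fixed due date, 2042-06-26.
2042-06-26 falls on a Thursday, which is a business day, so no adjustment is needed.
The 3 months extension carries 2042-06-26 to 2042-09-26.
Because 2042-09-26 is a listed holiday, the deadline becomes 2042-09-29 (Monday).
Final deadline: 2042-09-29.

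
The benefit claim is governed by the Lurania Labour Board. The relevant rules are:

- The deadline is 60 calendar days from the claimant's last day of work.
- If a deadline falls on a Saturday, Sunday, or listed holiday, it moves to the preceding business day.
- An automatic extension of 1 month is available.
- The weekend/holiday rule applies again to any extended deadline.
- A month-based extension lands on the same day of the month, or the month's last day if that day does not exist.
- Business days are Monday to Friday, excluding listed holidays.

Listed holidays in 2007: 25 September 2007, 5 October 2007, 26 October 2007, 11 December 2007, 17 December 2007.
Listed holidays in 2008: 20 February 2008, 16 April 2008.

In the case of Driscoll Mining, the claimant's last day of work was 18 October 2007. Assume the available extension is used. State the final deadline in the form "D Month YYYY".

Trigger date 18 October 2007 + 60 calendar days = 17 December 2007.
17 December 2007 is a listed holiday, so it moves to the preceding business day, 14 December 2007 (Friday).
Applying the 1 month extension: 1 month after 14 December 2007 is 14 January 2008.
14 January 2008 (Monday) is already a business day.
So the filing is due 14 January 2008.

14 January 2008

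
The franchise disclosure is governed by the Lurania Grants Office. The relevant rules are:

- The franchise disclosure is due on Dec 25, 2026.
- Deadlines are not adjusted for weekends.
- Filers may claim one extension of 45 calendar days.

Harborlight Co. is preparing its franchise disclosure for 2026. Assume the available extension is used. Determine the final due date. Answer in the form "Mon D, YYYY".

Start from the fixed due date, Dec 25, 2026.
Dec 25, 2026 falls on a Friday. The rules make no weekend/holiday allowance, so it remains Dec 25, 2026.
With the 45-day extension, Dec 25, 2026 becomes Feb 8, 2027.
Feb 8, 2027 falls on a Monday. The rules make no weekend/holiday allowance, so it remains Feb 8, 2027.
So the filing is due Feb 8, 2027.

Feb 8, 2027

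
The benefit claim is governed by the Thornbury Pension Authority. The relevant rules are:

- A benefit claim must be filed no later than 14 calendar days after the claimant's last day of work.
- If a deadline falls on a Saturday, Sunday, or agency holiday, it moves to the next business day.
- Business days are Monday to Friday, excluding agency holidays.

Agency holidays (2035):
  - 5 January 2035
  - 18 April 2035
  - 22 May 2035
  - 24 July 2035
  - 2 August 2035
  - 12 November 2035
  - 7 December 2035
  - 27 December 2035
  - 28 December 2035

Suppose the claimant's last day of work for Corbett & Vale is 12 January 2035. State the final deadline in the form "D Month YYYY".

Trigger date 12 January 2035 + 14 calendar days = 26 January 2035.
Since 26 January 2035 is a Friday and not a holiday, the date is unchanged.
So the filing is due 26 January 2035.

26 January 2035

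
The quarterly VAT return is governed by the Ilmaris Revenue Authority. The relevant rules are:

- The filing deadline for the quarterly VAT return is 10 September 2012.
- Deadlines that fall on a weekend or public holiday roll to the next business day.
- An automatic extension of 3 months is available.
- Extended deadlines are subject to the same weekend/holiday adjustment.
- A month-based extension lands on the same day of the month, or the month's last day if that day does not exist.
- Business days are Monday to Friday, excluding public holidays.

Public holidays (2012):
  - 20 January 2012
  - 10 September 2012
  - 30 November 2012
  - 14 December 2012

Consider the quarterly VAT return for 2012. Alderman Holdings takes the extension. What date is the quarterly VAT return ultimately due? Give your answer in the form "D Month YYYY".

The stated deadline is 10 September 2012.
10 September 2012 is a listed holiday; the next business day is 11 September 2012 (Tuesday).
Add 3 months to 11 September 2012: 11 December 2012.
11 December 2012 (Tuesday) is already a business day.
The final due date is 11 December 2012.

11 December 2012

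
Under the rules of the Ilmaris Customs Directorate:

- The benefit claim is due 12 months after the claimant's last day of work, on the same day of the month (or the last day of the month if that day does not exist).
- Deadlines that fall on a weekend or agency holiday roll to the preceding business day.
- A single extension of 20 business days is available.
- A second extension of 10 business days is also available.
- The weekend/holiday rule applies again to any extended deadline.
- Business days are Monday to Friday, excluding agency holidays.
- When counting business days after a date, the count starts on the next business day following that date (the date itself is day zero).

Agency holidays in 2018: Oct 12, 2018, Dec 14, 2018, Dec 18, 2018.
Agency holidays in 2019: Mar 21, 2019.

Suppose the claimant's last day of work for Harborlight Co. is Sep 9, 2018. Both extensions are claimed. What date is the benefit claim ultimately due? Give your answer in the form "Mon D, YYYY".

Moving 12 months forward from Sep 9, 2018 on the corresponding day gives Sep 9, 2019.
Since Sep 9, 2019 is a Monday and not a holiday, the date is unchanged.
Applying the 20-business-day extension: 20 business days after Sep 9, 2019 is Oct 7, 2019.
Oct 7, 2019 is a Monday and not a listed holiday, so it stands.
Applying the 10-business-day extension: 10 business days after Oct 7, 2019 is Oct 21, 2019.
Oct 21, 2019 (Monday) is already a business day.
So the filing is due Oct 21, 2019.

Oct 21, 2019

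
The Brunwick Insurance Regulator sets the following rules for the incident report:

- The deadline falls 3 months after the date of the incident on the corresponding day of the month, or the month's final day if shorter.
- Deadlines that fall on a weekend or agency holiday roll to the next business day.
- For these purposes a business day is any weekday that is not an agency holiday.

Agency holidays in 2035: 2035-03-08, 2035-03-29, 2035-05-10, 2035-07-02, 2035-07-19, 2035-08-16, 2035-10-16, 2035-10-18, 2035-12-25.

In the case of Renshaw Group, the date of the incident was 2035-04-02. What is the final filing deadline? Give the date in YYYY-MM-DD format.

2035-07-03

3 months from 2035-04-02 is 2035-07-02.
2035-07-02 is a listed holiday; the next business day is 2035-07-03 (Tuesday).
Deadline: 2035-07-03.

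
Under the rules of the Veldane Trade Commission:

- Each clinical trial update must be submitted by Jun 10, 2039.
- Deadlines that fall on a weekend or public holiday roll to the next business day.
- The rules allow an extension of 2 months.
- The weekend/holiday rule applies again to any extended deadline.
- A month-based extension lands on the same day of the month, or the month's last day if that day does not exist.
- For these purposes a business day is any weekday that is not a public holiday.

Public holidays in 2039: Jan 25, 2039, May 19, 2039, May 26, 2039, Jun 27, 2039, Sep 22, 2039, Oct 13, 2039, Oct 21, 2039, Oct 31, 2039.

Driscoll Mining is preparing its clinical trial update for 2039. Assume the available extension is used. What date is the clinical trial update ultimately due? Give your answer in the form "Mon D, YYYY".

Aug 10, 2039

The stated deadline is Jun 10, 2039.
Jun 10, 2039 is a Friday and not a listed holiday, so it stands.
Add 2 months to Jun 10, 2039: Aug 10, 2039.
Aug 10, 2039 is a Wednesday and not a listed holiday, so it stands.
Deadline: Aug 10, 2039.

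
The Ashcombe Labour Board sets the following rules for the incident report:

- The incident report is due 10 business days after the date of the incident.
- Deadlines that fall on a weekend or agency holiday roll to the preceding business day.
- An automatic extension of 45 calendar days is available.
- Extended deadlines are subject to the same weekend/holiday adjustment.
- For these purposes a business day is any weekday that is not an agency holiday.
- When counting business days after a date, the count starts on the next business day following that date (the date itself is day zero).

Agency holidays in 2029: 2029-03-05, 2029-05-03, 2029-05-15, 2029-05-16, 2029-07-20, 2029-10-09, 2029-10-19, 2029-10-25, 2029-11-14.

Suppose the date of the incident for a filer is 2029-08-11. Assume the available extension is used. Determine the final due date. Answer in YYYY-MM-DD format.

Starting the day after 2029-08-11 and counting 10 business days lands on 2029-08-24.
2029-08-24 falls on a Friday, which is a business day, so no adjustment is needed.
Add the 45 calendar-day extension to 2029-08-24: 2029-10-08.
2029-10-08 (Monday) is already a business day.
So the filing is due 2029-10-08.

2029-10-08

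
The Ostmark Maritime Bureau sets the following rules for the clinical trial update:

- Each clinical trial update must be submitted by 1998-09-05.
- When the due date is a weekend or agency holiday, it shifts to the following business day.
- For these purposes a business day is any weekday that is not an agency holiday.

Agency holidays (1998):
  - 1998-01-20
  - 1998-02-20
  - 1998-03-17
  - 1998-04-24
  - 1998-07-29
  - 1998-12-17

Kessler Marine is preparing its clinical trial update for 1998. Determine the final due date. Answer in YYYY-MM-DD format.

The stated deadline is 1998-09-05.
Because 1998-09-05 is a Saturday, the deadline becomes 1998-09-07 (Monday).
Final deadline: 1998-09-07.

1998-09-07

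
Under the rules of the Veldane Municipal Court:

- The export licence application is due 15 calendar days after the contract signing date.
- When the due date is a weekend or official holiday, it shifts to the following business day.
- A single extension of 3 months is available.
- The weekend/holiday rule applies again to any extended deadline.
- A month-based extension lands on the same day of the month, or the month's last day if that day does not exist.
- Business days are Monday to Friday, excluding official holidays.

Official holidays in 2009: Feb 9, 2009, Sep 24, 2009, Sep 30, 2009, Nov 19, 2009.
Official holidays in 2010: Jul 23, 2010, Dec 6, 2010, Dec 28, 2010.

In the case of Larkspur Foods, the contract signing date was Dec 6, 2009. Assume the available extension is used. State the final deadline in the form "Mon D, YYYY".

Adding 15 calendar days to Dec 6, 2009 gives Dec 21, 2009.
Dec 21, 2009 falls on a Monday, which is a business day, so no adjustment is needed.
The 3 months extension carries Dec 21, 2009 to Mar 21, 2010.
Mar 21, 2010 falls on a Sunday. Rolling to the next business day gives Mar 22, 2010, a Monday.
Final deadline: Mar 22, 2010.

Mar 22, 2010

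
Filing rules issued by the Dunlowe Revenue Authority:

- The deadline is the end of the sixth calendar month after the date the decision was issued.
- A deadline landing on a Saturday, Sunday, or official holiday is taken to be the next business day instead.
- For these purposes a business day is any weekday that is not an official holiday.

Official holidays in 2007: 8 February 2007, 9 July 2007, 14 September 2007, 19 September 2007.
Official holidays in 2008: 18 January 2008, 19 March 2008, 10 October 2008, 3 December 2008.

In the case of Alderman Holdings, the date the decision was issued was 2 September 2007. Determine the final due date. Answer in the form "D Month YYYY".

6 months after 2 September 2007 falls in March 2008; the last day of that month is 31 March 2008.
31 March 2008 (Monday) is already a business day.
Deadline: 31 March 2008.

31 March 2008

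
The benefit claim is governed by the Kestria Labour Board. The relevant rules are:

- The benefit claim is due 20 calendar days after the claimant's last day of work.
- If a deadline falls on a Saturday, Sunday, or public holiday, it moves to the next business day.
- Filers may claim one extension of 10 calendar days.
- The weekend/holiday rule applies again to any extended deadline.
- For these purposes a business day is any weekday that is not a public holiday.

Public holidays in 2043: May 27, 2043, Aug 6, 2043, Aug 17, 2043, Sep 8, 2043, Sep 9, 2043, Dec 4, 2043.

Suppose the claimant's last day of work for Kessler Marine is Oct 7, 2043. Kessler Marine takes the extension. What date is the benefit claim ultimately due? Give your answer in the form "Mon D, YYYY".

Adding 20 calendar days to Oct 7, 2043 gives Oct 27, 2043.
Oct 27, 2043 falls on a Tuesday, which is a business day, so no adjustment is needed.
With the 10-day extension, Oct 27, 2043 becomes Nov 6, 2043.
Since Nov 6, 2043 is a Friday and not a holiday, the date is unchanged.
So the filing is due Nov 6, 2043.

Nov 6, 2043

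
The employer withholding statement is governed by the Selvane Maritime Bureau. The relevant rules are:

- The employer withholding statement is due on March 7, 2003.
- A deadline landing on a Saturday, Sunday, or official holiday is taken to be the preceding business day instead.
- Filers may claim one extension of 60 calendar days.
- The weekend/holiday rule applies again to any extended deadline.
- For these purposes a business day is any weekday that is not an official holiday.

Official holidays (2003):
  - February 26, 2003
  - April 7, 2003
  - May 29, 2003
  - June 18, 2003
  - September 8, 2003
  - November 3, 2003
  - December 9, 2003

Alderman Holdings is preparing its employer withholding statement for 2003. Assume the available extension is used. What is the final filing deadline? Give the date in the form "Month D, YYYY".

May 6, 2003

The statutory due date is March 7, 2003.
March 7, 2003 is a Friday and not a listed holiday, so it stands.
With the 60-day extension, March 7, 2003 becomes May 6, 2003.
May 6, 2003 is a Tuesday and not a listed holiday, so it stands.
Deadline: May 6, 2003.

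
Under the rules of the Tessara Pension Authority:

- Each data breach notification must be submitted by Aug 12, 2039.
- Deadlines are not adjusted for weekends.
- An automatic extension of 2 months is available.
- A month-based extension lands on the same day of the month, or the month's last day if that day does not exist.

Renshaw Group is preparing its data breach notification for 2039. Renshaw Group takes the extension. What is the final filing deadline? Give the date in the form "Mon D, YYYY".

Oct 12, 2039

The statutory due date is Aug 12, 2039.
No adjustment is made for weekends or holidays, so Aug 12, 2039 stands.
The 2 months extension carries Aug 12, 2039 to Oct 12, 2039.
Oct 12, 2039 is a Wednesday; no weekend or holiday adjustment applies.
So the filing is due Oct 12, 2039.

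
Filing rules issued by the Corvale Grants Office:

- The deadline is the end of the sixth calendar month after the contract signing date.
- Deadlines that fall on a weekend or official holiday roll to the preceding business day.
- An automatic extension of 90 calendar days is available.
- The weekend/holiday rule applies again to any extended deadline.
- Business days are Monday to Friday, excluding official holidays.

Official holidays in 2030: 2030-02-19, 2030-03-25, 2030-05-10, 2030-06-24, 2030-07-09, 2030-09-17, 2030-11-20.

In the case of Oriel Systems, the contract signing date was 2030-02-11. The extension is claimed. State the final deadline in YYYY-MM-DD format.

2030-11-28

6 months after 2030-02-11 is August 2030; that month ends on 2030-08-31.
Because 2030-08-31 is a Saturday, the deadline becomes 2030-08-30 (Friday).
Add the 90 calendar-day extension to 2030-08-30: 2030-11-28.
Since 2030-11-28 is a Thursday and not a holiday, the date is unchanged.
Deadline: 2030-11-28.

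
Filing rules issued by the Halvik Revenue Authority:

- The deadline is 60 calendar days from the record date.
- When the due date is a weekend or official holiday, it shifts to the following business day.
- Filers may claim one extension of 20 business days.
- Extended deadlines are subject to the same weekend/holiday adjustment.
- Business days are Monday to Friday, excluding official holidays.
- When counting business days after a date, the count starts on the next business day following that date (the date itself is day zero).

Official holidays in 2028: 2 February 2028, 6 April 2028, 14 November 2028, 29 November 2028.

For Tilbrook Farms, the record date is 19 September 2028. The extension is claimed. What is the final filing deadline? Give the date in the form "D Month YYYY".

19 December 2028

Adding 60 calendar days to 19 September 2028 gives 18 November 2028.
18 November 2028 is a Saturday; the next business day is 20 November 2028 (Monday).
The 20-business-day extension runs from 20 November 2028 to 19 December 2028.
Since 19 December 2028 is a Tuesday and not a holiday, the date is unchanged.
So the filing is due 19 December 2028.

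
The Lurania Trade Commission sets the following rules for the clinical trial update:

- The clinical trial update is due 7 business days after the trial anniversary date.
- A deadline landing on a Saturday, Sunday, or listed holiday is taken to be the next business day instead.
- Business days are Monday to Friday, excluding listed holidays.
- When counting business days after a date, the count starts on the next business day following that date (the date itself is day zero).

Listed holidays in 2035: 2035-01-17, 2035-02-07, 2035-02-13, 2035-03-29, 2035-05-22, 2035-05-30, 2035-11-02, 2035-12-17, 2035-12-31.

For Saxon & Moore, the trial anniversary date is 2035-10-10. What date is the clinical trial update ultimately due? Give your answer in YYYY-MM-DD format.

Counting 7 business days after 2035-10-10 (skipping weekends and listed holidays) reaches 2035-10-19.
2035-10-19 falls on a Friday, which is a business day, so no adjustment is needed.
Final deadline: 2035-10-19.

2035-10-19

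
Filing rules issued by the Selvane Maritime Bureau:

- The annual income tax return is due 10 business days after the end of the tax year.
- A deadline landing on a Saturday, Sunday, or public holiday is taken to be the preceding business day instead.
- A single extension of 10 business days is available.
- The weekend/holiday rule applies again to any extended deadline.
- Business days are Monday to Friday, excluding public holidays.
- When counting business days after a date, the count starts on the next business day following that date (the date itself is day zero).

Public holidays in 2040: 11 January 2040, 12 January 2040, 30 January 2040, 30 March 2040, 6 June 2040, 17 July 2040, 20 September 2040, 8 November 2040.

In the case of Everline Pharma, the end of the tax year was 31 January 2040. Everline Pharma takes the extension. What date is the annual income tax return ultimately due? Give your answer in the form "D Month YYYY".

28 February 2040

10 business days after 31 January 2040, excluding weekends and holidays, is 14 February 2040.
14 February 2040 falls on a Tuesday, which is a business day, so no adjustment is needed.
Counting 10 further business days from 14 February 2040 reaches 28 February 2040.
28 February 2040 (Tuesday) is already a business day.
So the filing is due 28 February 2040.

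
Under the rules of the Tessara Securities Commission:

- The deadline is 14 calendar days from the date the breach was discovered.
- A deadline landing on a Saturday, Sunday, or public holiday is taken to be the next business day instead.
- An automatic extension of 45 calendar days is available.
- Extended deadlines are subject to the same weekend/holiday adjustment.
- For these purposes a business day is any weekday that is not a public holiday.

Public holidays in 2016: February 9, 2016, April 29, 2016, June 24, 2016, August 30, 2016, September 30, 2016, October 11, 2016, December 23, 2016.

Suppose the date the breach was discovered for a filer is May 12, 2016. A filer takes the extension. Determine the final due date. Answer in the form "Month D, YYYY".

July 11, 2016

Trigger date May 12, 2016 + 14 calendar days = May 26, 2016.
May 26, 2016 falls on a Thursday, which is a business day, so no adjustment is needed.
The 45-calendar-day extension moves the deadline from May 26, 2016 to July 10, 2016.
Because July 10, 2016 is a Sunday, the deadline becomes July 11, 2016 (Monday).
The final due date is July 11, 2016.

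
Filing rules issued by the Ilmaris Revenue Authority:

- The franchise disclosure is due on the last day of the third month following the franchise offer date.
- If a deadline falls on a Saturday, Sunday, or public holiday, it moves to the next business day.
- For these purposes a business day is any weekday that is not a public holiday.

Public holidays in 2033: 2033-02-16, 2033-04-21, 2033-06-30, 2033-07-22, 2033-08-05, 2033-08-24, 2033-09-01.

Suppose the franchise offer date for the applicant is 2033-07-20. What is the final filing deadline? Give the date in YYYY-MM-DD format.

2033-10-31

3 months after 2033-07-20 falls in October 2033; the last day of that month is 2033-10-31.
Since 2033-10-31 is a Monday and not a holiday, the date is unchanged.
Deadline: 2033-10-31.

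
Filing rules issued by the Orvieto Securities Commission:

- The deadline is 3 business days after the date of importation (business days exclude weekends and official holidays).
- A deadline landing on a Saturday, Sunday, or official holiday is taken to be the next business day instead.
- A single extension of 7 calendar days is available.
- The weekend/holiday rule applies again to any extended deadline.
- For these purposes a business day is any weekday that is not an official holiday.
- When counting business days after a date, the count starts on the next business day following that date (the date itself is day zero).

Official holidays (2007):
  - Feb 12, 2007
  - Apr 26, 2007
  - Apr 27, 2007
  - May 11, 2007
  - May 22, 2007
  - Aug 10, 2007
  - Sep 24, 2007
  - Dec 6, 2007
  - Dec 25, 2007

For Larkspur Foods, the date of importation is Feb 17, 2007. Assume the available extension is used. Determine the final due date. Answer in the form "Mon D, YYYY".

3 business days after Feb 17, 2007, excluding weekends and holidays, is Feb 21, 2007.
Feb 21, 2007 (Wednesday) is already a business day.
Add the 7 calendar-day extension to Feb 21, 2007: Feb 28, 2007.
Feb 28, 2007 is a Wednesday and not a listed holiday, so it stands.
The final due date is Feb 28, 2007.

Feb 28, 2007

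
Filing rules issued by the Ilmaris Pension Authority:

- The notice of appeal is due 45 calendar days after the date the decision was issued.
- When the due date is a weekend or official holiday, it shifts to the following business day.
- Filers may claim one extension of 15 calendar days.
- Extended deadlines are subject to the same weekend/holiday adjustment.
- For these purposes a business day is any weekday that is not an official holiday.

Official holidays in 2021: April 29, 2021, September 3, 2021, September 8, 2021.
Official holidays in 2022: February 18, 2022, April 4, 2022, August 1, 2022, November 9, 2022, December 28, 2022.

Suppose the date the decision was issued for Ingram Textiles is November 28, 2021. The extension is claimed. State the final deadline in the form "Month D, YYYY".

January 27, 2022

Adding 45 calendar days to November 28, 2021 gives January 12, 2022.
January 12, 2022 (Wednesday) is already a business day.
Applying the 15-calendar-day extension: January 12, 2022 + 15 days = January 27, 2022.
January 27, 2022 is a Thursday and not a listed holiday, so it stands.
The final due date is January 27, 2022.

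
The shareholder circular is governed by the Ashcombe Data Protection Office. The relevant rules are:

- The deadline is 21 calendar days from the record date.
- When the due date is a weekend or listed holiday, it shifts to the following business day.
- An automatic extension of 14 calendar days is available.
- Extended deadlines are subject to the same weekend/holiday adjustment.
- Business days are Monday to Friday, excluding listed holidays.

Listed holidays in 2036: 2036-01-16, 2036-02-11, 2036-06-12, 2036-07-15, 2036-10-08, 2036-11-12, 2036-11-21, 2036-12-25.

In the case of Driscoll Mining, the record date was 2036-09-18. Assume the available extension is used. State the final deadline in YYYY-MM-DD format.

21 calendar days after 2036-09-18 is 2036-10-09.
2036-10-09 falls on a Thursday, which is a business day, so no adjustment is needed.
Add the 14 calendar-day extension to 2036-10-09: 2036-10-23.
2036-10-23 falls on a Thursday, which is a business day, so no adjustment is needed.
Deadline: 2036-10-23.

2036-10-23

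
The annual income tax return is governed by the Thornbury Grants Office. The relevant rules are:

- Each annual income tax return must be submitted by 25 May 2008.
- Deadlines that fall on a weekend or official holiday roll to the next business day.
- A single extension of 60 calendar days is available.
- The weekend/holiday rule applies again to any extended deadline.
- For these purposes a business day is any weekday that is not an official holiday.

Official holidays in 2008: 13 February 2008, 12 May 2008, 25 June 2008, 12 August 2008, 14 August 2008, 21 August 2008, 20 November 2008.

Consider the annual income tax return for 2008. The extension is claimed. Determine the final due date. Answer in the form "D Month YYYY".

25 July 2008

The statutory due date is 25 May 2008.
Because 25 May 2008 is a Sunday, the deadline becomes 26 May 2008 (Monday).
With the 60-day extension, 26 May 2008 becomes 25 July 2008.
25 July 2008 falls on a Friday, which is a business day, so no adjustment is needed.
Deadline: 25 July 2008.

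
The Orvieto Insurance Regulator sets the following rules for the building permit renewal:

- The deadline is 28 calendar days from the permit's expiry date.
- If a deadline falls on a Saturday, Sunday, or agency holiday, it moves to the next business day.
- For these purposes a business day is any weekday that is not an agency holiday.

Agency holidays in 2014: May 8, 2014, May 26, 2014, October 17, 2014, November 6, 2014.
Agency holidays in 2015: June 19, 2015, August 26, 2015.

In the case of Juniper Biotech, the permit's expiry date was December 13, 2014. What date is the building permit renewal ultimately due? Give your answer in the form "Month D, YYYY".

January 12, 2015

Trigger date December 13, 2014 + 28 calendar days = January 10, 2015.
Because January 10, 2015 is a Saturday, the deadline becomes January 12, 2015 (Monday).
The final due date is January 12, 2015.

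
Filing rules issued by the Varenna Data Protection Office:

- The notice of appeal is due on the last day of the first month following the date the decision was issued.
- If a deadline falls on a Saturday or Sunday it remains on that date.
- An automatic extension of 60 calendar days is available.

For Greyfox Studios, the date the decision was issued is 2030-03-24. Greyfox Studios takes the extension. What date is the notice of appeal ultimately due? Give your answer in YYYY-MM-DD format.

2030-06-29

1 month after 2030-03-24 falls in April 2030; the last day of that month is 2030-04-30.
No adjustment is made for weekends or holidays, so 2030-04-30 stands.
Add the 60 calendar-day extension to 2030-04-30: 2030-06-29.
2030-06-29 is a Saturday; no weekend or holiday adjustment applies.
So the filing is due 2030-06-29.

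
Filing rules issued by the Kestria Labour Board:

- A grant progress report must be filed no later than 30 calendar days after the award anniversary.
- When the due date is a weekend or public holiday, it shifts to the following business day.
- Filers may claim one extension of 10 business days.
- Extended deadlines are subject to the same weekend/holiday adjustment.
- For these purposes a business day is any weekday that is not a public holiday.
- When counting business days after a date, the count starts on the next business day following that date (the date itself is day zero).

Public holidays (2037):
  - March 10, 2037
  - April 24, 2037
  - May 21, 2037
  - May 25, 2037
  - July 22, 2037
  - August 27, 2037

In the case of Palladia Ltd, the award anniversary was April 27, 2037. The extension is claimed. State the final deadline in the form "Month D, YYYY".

June 10, 2037

From April 27, 2037, 30 calendar days later is May 27, 2037.
Since May 27, 2037 is a Wednesday and not a holiday, the date is unchanged.
Applying the 10-business-day extension: 10 business days after May 27, 2037 is June 10, 2037.
Since June 10, 2037 is a Wednesday and not a holiday, the date is unchanged.
Final deadline: June 10, 2037.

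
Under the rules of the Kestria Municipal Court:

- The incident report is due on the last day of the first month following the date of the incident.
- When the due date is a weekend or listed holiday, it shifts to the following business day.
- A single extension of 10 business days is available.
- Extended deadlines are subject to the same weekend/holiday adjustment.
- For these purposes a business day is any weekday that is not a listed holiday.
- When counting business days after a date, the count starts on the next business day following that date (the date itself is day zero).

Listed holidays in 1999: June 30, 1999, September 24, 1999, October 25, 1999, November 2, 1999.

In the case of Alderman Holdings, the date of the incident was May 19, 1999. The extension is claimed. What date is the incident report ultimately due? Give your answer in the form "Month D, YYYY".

The first month after May 19, 1999 is June 1999, whose last day is June 30, 1999.
June 30, 1999 is a listed holiday; the next business day is July 1, 1999 (Thursday).
The 10-business-day extension runs from July 1, 1999 to July 15, 1999.
Since July 15, 1999 is a Thursday and not a holiday, the date is unchanged.
So the filing is due July 15, 1999.

July 15, 1999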